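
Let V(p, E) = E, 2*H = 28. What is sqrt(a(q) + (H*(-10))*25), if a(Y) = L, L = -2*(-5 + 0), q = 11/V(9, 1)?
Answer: I*sqrt(3490) ≈ 59.076*I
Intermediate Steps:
H = 14 (H = (1/2)*28 = 14)
q = 11 (q = 11/1 = 11*1 = 11)
L = 10 (L = -2*(-5) = 10)
a(Y) = 10
sqrt(a(q) + (H*(-10))*25) = sqrt(10 + (14*(-10))*25) = sqrt(10 - 140*25) = sqrt(10 - 3500) = sqrt(-3490) = I*sqrt(3490)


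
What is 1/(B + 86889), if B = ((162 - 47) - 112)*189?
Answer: 1/87456 ≈ 1.1434e-5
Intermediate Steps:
B = 567 (B = (115 - 112)*189 = 3*189 = 567)
1/(B + 86889) = 1/(567 + 86889) = 1/87456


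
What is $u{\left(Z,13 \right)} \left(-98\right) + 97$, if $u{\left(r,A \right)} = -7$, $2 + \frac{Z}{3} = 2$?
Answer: $783$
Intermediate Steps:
$Z = 0$ ($Z = -6 + 3 \cdot 2 = -6 + 6 = 0$)
$u{\left(Z,13 \right)} \left(-98\right) + 97 = \left(-7\right) \left(-98\right) + 97 = 686 + 97 = 783$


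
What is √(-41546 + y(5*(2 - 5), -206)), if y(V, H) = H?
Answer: 2*I*√10438 ≈ 204.33*I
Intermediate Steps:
√(-41546 + y(5*(2 - 5), -206)) = √(-41546 - 206) = √(-41752) = 2*I*√10438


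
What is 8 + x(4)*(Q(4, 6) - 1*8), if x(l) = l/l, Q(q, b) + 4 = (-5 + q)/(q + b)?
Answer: -41/10 ≈ -4.1000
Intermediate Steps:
Q(q, b) = -4 + (-5 + q)/(b + q) (Q(q, b) = -4 + (-5 + q)/(q + b) = -4 + (-5 + q)/(b + q))
x(l) = 1
8 + x(4)*(Q(4, 6) - 1*8) = 8 + 1*((-5 - 4*6 - 3*4)/(6 + 4) - 1*8) = 8 + 1*((-5 - 24 - 12)/10 - 8) = 8 + 1*((1/10)*(-41) - 8) = 8 + 1*(-41/10 - 8) = 8 + 1*(-121/10) = 8 - 121/10 = -41/10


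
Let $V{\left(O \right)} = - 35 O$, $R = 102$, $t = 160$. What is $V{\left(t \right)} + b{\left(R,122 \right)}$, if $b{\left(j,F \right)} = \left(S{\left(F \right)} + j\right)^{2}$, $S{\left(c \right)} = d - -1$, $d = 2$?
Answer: $5425$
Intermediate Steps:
$S{\left(c \right)} = 3$ ($S{\left(c \right)} = 2 - -1 = 2 + 1 = 3$)
$b{\left(j,F \right)} = \left(3 + j\right)^{2}$
$V{\left(t \right)} + b{\left(R,122 \right)} = \left(-35\right) 160 + \left(3 + 102\right)^{2} = -5600 + 105^{2} = -5600 + 11025 = 5425$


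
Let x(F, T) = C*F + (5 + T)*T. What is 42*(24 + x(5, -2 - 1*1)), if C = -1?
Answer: 546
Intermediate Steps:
x(F, T) = -F + T*(5 + T) (x(F, T) = -F + (5 + T)*T = -F + T*(5 + T))
42*(24 + x(5, -2 - 1*1)) = 42*(24 + ((-2 - 1*1)² - 1*5 + 5*(-2 - 1*1))) = 42*(24 + ((-2 - 1)² - 5 + 5*(-2 - 1))) = 42*(24 + ((-3)² - 5 + 5*(-3))) = 42*(24 + (9 - 5 - 15)) = 42*(24 - 11) = 42*13 = 546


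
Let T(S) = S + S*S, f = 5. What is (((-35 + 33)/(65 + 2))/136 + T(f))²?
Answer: 18681149041/20757136 ≈ 899.99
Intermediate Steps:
T(S) = S + S²
(((-35 + 33)/(65 + 2))/136 + T(f))² = (((-35 + 33)/(65 + 2))/136 + 5*(1 + 5))² = (-2/67*(1/136) + 5*6)² = (-2*1/67*(1/136) + 30)² = (-2/67*1/136 + 30)² = (-1/4556 + 30)² = (136679/4556)² = 18681149041/20757136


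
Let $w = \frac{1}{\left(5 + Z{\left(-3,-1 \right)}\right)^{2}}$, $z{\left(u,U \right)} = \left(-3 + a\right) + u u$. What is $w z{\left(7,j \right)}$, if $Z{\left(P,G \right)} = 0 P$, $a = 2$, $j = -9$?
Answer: $\frac{48}{25} \approx 1.92$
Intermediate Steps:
$z{\left(u,U \right)} = -1 + u^{2}$ ($z{\left(u,U \right)} = \left(-3 + 2\right) + u u = -1 + u^{2}$)
$Z{\left(P,G \right)} = 0$
$w = \frac{1}{25}$ ($w = \frac{1}{\left(5 + 0\right)^{2}} = \frac{1}{5^{2}} = \frac{1}{25} \approx 0.04$)
$w z{\left(7,j \right)} = \frac{-1 + 7^{2}}{25} = \frac{-1 + 49}{25} = \frac{1}{25} \cdot 48 = \frac{48}{25}$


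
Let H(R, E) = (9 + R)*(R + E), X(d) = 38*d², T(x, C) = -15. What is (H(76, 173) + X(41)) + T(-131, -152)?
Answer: 85028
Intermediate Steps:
H(R, E) = (9 + R)*(E + R)
(H(76, 173) + X(41)) + T(-131, -152) = ((76² + 9*173 + 9*76 + 173*76) + 38*41²) - 15 = ((5776 + 1557 + 684 + 13148) + 38*1681) - 15 = (21165 + 63878) - 15 = 85043 - 15 = 85028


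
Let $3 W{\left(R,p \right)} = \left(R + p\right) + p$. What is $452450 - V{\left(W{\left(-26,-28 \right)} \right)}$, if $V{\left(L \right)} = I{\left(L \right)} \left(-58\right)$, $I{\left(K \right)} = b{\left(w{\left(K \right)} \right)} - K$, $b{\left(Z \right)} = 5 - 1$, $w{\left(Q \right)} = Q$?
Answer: $\frac{1362802}{3} \approx 4.5427 \cdot 10^{5}$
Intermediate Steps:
$b{\left(Z \right)} = 4$
$I{\left(K \right)} = 4 - K$
$W{\left(R,p \right)} = \frac{R}{3} + \frac{2 p}{3}$ ($W{\left(R,p \right)} = \frac{\left(R + p\right) + p}{3} = \frac{R + 2 p}{3} = \frac{R}{3} + \frac{2 p}{3}$)
$V{\left(L \right)} = -232 + 58 L$ ($V{\left(L \right)} = \left(4 - L\right) \left(-58\right) = -232 + 58 L$)
$452450 - V{\left(W{\left(-26,-28 \right)} \right)} = 452450 - \left(-232 + 58 \left(\frac{1}{3} \left(-26\right) + \frac{2}{3} \left(-28\right)\right)\right) = 452450 - \left(-232 + 58 \left(- \frac{26}{3} - \frac{56}{3}\right)\right) = 452450 - \left(-232 + 58 \left(- \frac{82}{3}\right)\right) = 452450 - \left(-232 - \frac{4756}{3}\right) = 452450 - - \frac{5452}{3} = 452450 + \frac{5452}{3} = \frac{1362802}{3}$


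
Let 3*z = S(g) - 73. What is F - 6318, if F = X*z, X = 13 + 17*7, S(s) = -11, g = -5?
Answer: -10014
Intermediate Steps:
z = -28 (z = (-11 - 73)/3 = (1/3)*(-84) = -28)
X = 132 (X = 13 + 119 = 132)
F = -3696 (F = 132*(-28) = -3696)
F - 6318 = -3696 - 6318 = -10014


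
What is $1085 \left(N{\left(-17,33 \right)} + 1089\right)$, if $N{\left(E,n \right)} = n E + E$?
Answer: $554435$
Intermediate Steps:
$N{\left(E,n \right)} = E + E n$ ($N{\left(E,n \right)} = E n + E = E + E n$)
$1085 \left(N{\left(-17,33 \right)} + 1089\right) = 1085 \left(- 17 \left(1 + 33\right) + 1089\right) = 1085 \left(\left(-17\right) 34 + 1089\right) = 1085 \left(-578 + 1089\right) = 1085 \cdot 511 = 554435$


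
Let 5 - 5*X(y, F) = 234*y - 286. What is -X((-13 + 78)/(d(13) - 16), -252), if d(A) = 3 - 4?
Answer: -20157/85 ≈ -237.14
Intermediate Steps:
d(A) = -1
X(y, F) = 291/5 - 234*y/5 (X(y, F) = 1 - (234*y - 286)/5 = 1 - (-286 + 234*y)/5 = 1 + (286/5 - 234*y/5) = 291/5 - 234*y/5)
-X((-13 + 78)/(d(13) - 16), -252) = -(291/5 - 234*(-13 + 78)/(5*(-1 - 16))) = -(291/5 - 3042/(-17)) = -(291/5 - 3042*(-1)/17) = -(291/5 - 234/5*(-65/17)) = -(291/5 + 3042/17) = -1*20157/85 = -20157/85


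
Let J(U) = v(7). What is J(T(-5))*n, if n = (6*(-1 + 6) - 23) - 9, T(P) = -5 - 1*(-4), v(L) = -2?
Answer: 4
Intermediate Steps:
T(P) = -1 (T(P) = -5 + 4 = -1)
n = -2 (n = (6*5 - 23) - 9 = (30 - 23) - 9 = 7 - 9 = -2)
J(U) = -2
J(T(-5))*n = -2*(-2) = 4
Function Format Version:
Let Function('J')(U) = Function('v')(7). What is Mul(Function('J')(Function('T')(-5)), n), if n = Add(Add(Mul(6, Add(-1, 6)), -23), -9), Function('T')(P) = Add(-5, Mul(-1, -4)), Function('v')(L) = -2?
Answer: 4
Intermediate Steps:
Function('T')(P) = -1 (Function('T')(P) = Add(-5, 4) = -1)
n = -2 (n = Add(Add(Mul(6, 5), -23), -9) = Add(Add(30, -23), -9) = Add(7, -9) = -2)
Function('J')(U) = -2
Mul(Function('J')(Function('T')(-5)), n) = Mul(-2, -2) = 4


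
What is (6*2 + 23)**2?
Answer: 1225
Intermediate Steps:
(6*2 + 23)**2 = (12 + 23)**2 = 35**2 = 1225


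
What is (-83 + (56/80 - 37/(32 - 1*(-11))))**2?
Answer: 1278706081/184900 ≈ 6915.7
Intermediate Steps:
(-83 + (56/80 - 37/(32 - 1*(-11))))**2 = (-83 + (56*(1/80) - 37/(32 + 11)))**2 = (-83 + (7/10 - 37/43))**2 = (-83 - 69/430)**2 = (-35759/430)**2 = 1278706081/184900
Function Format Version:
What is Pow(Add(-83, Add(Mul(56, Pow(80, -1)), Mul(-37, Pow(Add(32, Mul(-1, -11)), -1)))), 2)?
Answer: Rational(1278706081, 184900) ≈ 6915.7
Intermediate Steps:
Pow(Add(-83, Add(Mul(56, Pow(80, -1)), Mul(-37, Pow(Add(32, Mul(-1, -11)), -1)))), 2) = Pow(Add(-83, Add(Mul(56, Rational(1, 80)), Mul(-37, Pow(Add(32, 11), -1)))), 2) = Pow(Add(-83, Add(Rational(7, 10), Mul(-37, Pow(43, -1)))), 2) = Pow(Add(-83, Add(Rational(7, 10), Mul(-37, Rational(1, 43)))), 2) = Pow(Add(-83, Add(Rational(7, 10), Rational(-37, 43))), 2) = Pow(Add(-83, Rational(-69, 430)), 2) = Pow(Rational(-35759, 430), 2) = Rational(1278706081, 184900)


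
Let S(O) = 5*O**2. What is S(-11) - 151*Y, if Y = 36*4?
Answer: -21139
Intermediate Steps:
Y = 144
S(-11) - 151*Y = 5*(-11)**2 - 151*144 = 5*121 - 21744 = 605 - 21744 = -21139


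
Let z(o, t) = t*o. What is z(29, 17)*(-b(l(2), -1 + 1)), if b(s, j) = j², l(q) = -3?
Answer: 0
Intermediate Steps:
z(o, t) = o*t
z(29, 17)*(-b(l(2), -1 + 1)) = (29*17)*(-(-1 + 1)²) = 493*(-1*0²) = 493*(-1*0) = 493*0 = 0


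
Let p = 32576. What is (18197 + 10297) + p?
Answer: 61070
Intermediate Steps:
(18197 + 10297) + p = (18197 + 10297) + 32576 = 28494 + 32576 = 61070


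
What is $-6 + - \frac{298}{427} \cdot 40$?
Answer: $- \frac{14482}{427} \approx -33.916$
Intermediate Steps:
$-6 + - \frac{298}{427} \cdot 40 = -6 + \left(-298\right) \frac{1}{427} \cdot 40 = -6 - \frac{11920}{427} = - \frac{14482}{427}$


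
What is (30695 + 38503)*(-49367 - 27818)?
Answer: -5341047630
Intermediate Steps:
(30695 + 38503)*(-49367 - 27818) = 69198*(-77185) = -5341047630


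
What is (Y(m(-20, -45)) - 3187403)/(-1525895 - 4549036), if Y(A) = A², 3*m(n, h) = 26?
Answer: 28685951/54674379 ≈ 0.52467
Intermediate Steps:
m(n, h) = 26/3 (m(n, h) = (⅓)*26 = 26/3)
(Y(m(-20, -45)) - 3187403)/(-1525895 - 4549036) = ((26/3)² - 3187403)/(-1525895 - 4549036) = (676/9 - 3187403)/(-6074931) = -28685951/9*(-1/6074931) = 28685951/54674379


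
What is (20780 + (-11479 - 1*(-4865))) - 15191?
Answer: -1025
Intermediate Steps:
(20780 + (-11479 - 1*(-4865))) - 15191 = (20780 + (-11479 + 4865)) - 15191 = (20780 - 6614) - 15191 = 14166 - 15191 = -1025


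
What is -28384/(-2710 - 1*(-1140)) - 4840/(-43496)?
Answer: 77636829/4268045 ≈ 18.190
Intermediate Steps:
-28384/(-2710 - 1*(-1140)) - 4840/(-43496) = -28384/(-2710 + 1140) - 4840*(-1/43496) = -28384/(-1570) + 605/5437 = -28384*(-1/1570) + 605/5437 = 14192/785 + 605/5437 = 77636829/4268045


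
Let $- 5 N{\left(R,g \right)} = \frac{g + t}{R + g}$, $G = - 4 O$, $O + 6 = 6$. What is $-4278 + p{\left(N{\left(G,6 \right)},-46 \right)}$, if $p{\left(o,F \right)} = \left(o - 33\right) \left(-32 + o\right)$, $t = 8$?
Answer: $- \frac{718076}{225} \approx -3191.4$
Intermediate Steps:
$O = 0$ ($O = -6 + 6 = 0$)
$G = 0$ ($G = \left(-4\right) 0 = 0$)
$N{\left(R,g \right)} = - \frac{8 + g}{5 \left(R + g\right)}$ ($N{\left(R,g \right)} = - \frac{\left(g + 8\right) \frac{1}{R + g}}{5} = - \frac{\left(8 + g\right) \frac{1}{R + g}}{5} = - \frac{\frac{1}{R + g} \left(8 + g\right)}{5} = - \frac{8 + g}{5 \left(R + g\right)}$)
$p{\left(o,F \right)} = \left(-33 + o\right) \left(-32 + o\right)$
$-4278 + p{\left(N{\left(G,6 \right)},-46 \right)} = -4278 + \left(1056 + \left(\frac{-8 - 6}{5 \left(0 + 6\right)}\right)^{2} - 65 \frac{-8 - 6}{5 \left(0 + 6\right)}\right) = -4278 + \left(1056 + \left(\frac{-8 - 6}{5 \cdot 6}\right)^{2} - 65 \frac{-8 - 6}{5 \cdot 6}\right) = -4278 + \left(1056 + \left(\frac{1}{5} \cdot \frac{1}{6} \left(-14\right)\right)^{2} - 65 \cdot \frac{1}{5} \cdot \frac{1}{6} \left(-14\right)\right) = -4278 + \left(1056 + \left(- \frac{7}{15}\right)^{2} - - \frac{91}{3}\right) = -4278 + \left(1056 + \frac{49}{225} + \frac{91}{3}\right) = -4278 + \frac{244474}{225} = - \frac{718076}{225}$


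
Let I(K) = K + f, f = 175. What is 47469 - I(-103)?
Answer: 47397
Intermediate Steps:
I(K) = 175 + K (I(K) = K + 175 = 175 + K)
47469 - I(-103) = 47469 - (175 - 103) = 47469 - 1*72 = 47469 - 72 = 47397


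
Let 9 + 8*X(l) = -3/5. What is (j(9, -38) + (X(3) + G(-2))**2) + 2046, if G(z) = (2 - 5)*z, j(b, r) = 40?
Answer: 52726/25 ≈ 2109.0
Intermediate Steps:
X(l) = -6/5 (X(l) = -9/8 + (-3/5)/8 = -9/8 + (-3*1/5)/8 = -9/8 + (1/8)*(-3/5) = -9/8 - 3/40 = -6/5)
G(z) = -3*z
(j(9, -38) + (X(3) + G(-2))**2) + 2046 = (40 + (-6/5 - 3*(-2))**2) + 2046 = (40 + (-6/5 + 6)**2) + 2046 = (40 + (24/5)**2) + 2046 = (40 + 576/25) + 2046 = 1576/25 + 2046 = 52726/25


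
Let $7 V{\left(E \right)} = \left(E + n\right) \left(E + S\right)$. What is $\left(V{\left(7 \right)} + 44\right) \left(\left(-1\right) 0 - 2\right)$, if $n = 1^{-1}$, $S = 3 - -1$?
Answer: $- \frac{792}{7} \approx -113.14$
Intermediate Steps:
$S = 4$ ($S = 3 + 1 = 4$)
$n = 1$
$V{\left(E \right)} = \frac{\left(1 + E\right) \left(4 + E\right)}{7}$ ($V{\left(E \right)} = \frac{\left(E + 1\right) \left(E + 4\right)}{7} = \frac{\left(1 + E\right) \left(4 + E\right)}{7}$)
$\left(V{\left(7 \right)} + 44\right) \left(\left(-1\right) 0 - 2\right) = \left(\left(\frac{4}{7} + \frac{7^{2}}{7} + \frac{5}{7} \cdot 7\right) + 44\right) \left(\left(-1\right) 0 - 2\right) = \left(\left(\frac{4}{7} + \frac{1}{7} \cdot 49 + 5\right) + 44\right) \left(0 - 2\right) = \left(\left(\frac{4}{7} + 7 + 5\right) + 44\right) \left(-2\right) = \left(\frac{88}{7} + 44\right) \left(-2\right) = \frac{396}{7} \left(-2\right) = - \frac{792}{7}$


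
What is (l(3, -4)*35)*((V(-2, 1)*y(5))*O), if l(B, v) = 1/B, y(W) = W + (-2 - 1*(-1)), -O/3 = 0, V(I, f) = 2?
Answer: 0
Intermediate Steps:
O = 0 (O = -3*0 = 0)
y(W) = -1 + W (y(W) = W + (-2 + 1) = W - 1 = -1 + W)
(l(3, -4)*35)*((V(-2, 1)*y(5))*O) = (35/3)*((2*(-1 + 5))*0) = ((1/3)*35)*((2*4)*0) = 35*(8*0)/3 = (35/3)*0 = 0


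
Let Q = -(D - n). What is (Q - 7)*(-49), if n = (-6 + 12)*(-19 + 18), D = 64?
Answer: 3773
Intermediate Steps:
n = -6 (n = 6*(-1) = -6)
Q = -70 (Q = -(64 - 1*(-6)) = -(64 + 6) = -1*70 = -70)
(Q - 7)*(-49) = (-70 - 7)*(-49) = -77*(-49) = 3773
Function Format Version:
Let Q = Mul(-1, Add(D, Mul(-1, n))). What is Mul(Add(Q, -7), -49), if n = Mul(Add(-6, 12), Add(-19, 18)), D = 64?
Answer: 3773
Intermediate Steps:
n = -6 (n = Mul(6, -1) = -6)
Q = -70 (Q = Mul(-1, Add(64, Mul(-1, -6))) = Mul(-1, Add(64, 6)) = Mul(-1, 70) = -70)
Mul(Add(Q, -7), -49) = Mul(Add(-70, -7), -49) = Mul(-77, -49) = 3773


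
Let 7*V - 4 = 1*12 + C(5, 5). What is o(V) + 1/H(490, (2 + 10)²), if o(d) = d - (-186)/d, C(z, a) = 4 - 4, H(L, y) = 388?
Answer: 454459/5432 ≈ 83.663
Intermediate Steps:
C(z, a) = 0
V = 16/7 (V = 4/7 + (1*12 + 0)/7 = 4/7 + (12 + 0)/7 = 4/7 + (⅐)*12 = 4/7 + 12/7 = 16/7 ≈ 2.2857)
o(d) = d + 186/d
o(V) + 1/H(490, (2 + 10)²) = (16/7 + 186/(16/7)) + 1/388 = (16/7 + 186*(7/16)) + 1/388 = (16/7 + 651/8) + 1/388 = 4685/56 + 1/388 = 454459/5432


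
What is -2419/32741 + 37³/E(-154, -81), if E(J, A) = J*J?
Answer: 1601060869/776485556 ≈ 2.0619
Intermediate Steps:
E(J, A) = J²
-2419/32741 + 37³/E(-154, -81) = -2419/32741 + 37³/((-154)²) = -2419*1/32741 + 50653/23716 = -2419/32741 + 50653*(1/23716) = -2419/32741 + 50653/23716 = 1601060869/776485556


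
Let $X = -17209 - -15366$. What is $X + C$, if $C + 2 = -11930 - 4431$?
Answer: $-18206$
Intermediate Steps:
$C = -16363$ ($C = -2 - 16361 = -16363$)
$X = -1843$ ($X = -17209 + 15366 = -1843$)
$X + C = -1843 - 16363 = -18206$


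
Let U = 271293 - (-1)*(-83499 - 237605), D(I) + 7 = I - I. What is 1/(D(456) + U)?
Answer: -1/49818 ≈ -2.0073e-5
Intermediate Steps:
D(I) = -7 (D(I) = -7 + (I - I) = -7 + 0 = -7)
U = -49811 (U = 271293 - (-1)*(-321104) = 271293 - 1*321104 = 271293 - 321104 = -49811)
1/(D(456) + U) = 1/(-7 - 49811) = 1/(-49818) = -1/49818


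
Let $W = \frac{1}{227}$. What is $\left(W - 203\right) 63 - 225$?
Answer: $- \frac{2954115}{227} \approx -13014.0$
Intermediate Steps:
$W = \frac{1}{227} \approx 0.0044053$
$\left(W - 203\right) 63 - 225 = \left(\frac{1}{227} - 203\right) 63 - 225 = \left(- \frac{46080}{227}\right) 63 - 225 = - \frac{2903040}{227} - 225 = - \frac{2954115}{227}$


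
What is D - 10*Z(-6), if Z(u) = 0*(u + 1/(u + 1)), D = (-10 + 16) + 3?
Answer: 9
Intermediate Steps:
D = 9 (D = 6 + 3 = 9)
Z(u) = 0 (Z(u) = 0*(u + 1/(1 + u)) = 0)
D - 10*Z(-6) = 9 - 10*0 = 9 + 0 = 9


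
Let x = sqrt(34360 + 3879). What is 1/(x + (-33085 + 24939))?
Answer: -8146/66319077 - sqrt(38239)/66319077 ≈ -0.00012578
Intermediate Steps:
x = sqrt(38239) ≈ 195.55
1/(x + (-33085 + 24939)) = 1/(sqrt(38239) + (-33085 + 24939)) = 1/(sqrt(38239) - 8146) = 1/(-8146 + sqrt(38239))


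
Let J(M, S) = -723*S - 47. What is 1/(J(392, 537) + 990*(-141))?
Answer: -1/527888 ≈ -1.8943e-6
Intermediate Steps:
J(M, S) = -47 - 723*S
1/(J(392, 537) + 990*(-141)) = 1/((-47 - 723*537) + 990*(-141)) = 1/((-47 - 388251) - 139590) = 1/(-388298 - 139590) = 1/(-527888) = -1/527888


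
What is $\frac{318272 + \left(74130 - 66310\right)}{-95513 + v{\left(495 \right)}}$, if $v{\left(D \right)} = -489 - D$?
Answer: $- \frac{326092}{96497} \approx -3.3793$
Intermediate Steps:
$\frac{318272 + \left(74130 - 66310\right)}{-95513 + v{\left(495 \right)}} = \frac{318272 + \left(74130 - 66310\right)}{-95513 - 984} = \frac{318272 + 7820}{-95513 - 984} = \frac{326092}{-96497} = 326092 \left(- \frac{1}{96497}\right) = - \frac{326092}{96497}$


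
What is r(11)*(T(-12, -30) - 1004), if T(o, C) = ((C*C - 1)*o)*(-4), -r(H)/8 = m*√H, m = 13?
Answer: -4383392*√11 ≈ -1.4538e+7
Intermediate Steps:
r(H) = -104*√H
T(o, C) = -4*o*(-1 + C²) (T(o, C) = ((C² - 1)*o)*(-4) = ((-1 + C²)*o)*(-4) = (o*(-1 + C²))*(-4) = -4*o*(-1 + C²))
r(11)*(T(-12, -30) - 1004) = (-104*√11)*(4*(-12)*(1 - 1*(-30)²) - 1004) = (-104*√11)*(4*(-12)*(1 - 1*900) - 1004) = (-104*√11)*(4*(-12)*(1 - 900) - 1004) = (-104*√11)*(4*(-12)*(-899) - 1004) = (-104*√11)*(43152 - 1004) = -104*√11*42148 = -4383392*√11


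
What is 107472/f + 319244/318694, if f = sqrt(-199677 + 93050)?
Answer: 159622/159347 - 107472*I*sqrt(106627)/106627 ≈ 1.0017 - 329.13*I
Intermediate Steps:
f = I*sqrt(106627) (f = sqrt(-106627) = I*sqrt(106627) ≈ 326.54*I)
107472/f + 319244/318694 = 107472/((I*sqrt(106627))) + 319244/318694 = 107472*(-I*sqrt(106627)/106627) + 319244*(1/318694) = -107472*I*sqrt(106627)/106627 + 159622/159347 = 159622/159347 - 107472*I*sqrt(106627)/106627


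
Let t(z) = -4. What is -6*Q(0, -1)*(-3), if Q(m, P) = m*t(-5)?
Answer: 0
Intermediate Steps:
Q(m, P) = -4*m (Q(m, P) = m*(-4) = -4*m)
-6*Q(0, -1)*(-3) = -(-24)*0*(-3) = -6*0*(-3) = 0*(-3) = 0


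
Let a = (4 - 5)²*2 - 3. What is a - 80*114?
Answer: -9121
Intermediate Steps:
a = -1 (a = (-1)²*2 - 3 = 1*2 - 3 = 2 - 3 = -1)
a - 80*114 = -1 - 80*114 = -1 - 9120 = -9121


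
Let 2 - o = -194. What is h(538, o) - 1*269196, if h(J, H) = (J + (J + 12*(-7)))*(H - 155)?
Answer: -228524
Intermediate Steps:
o = 196 (o = 2 - 1*(-194) = 2 + 194 = 196)
h(J, H) = (-155 + H)*(-84 + 2*J) (h(J, H) = (J + (J - 84))*(-155 + H) = (J + (-84 + J))*(-155 + H) = (-84 + 2*J)*(-155 + H) = (-155 + H)*(-84 + 2*J))
h(538, o) - 1*269196 = (13020 - 310*538 - 84*196 + 2*196*538) - 1*269196 = (13020 - 166780 - 16464 + 210896) - 269196 = 40672 - 269196 = -228524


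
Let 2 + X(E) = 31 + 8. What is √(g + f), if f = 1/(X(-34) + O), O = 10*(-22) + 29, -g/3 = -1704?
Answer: √121236038/154 ≈ 71.498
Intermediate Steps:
g = 5112 (g = -3*(-1704) = 5112)
X(E) = 37 (X(E) = -2 + (31 + 8) = -2 + 39 = 37)
O = -191 (O = -220 + 29 = -191)
f = -1/154 (f = 1/(37 - 191) = 1/(-154) = -1/154 ≈ -0.0064935)
√(g + f) = √(5112 - 1/154) = √(787247/154) = √121236038/154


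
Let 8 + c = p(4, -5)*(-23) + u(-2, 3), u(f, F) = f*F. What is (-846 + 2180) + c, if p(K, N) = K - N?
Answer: 1113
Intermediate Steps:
u(f, F) = F*f
c = -221 (c = -8 + ((4 - 1*(-5))*(-23) + 3*(-2)) = -8 + ((4 + 5)*(-23) - 6) = -8 + (9*(-23) - 6) = -8 + (-207 - 6) = -8 - 213 = -221)
(-846 + 2180) + c = (-846 + 2180) - 221 = 1334 - 221 = 1113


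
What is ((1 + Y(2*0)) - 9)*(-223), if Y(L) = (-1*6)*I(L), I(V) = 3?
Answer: 5798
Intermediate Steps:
Y(L) = -18 (Y(L) = -1*6*3 = -6*3 = -18)
((1 + Y(2*0)) - 9)*(-223) = ((1 - 18) - 9)*(-223) = (-17 - 9)*(-223) = -26*(-223) = 5798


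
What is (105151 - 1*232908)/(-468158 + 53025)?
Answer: 127757/415133 ≈ 0.30775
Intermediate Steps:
(105151 - 1*232908)/(-468158 + 53025) = (105151 - 232908)/(-415133) = -127757*(-1/415133) = 127757/415133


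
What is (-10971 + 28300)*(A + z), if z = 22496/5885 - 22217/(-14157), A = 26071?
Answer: 263270781968636/582615 ≈ 4.5188e+8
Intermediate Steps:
z = 3141419/582615 (z = 22496*(1/5885) - 22217*(-1/14157) = 22496/5885 + 1709/1089 = 3141419/582615 ≈ 5.3919)
(-10971 + 28300)*(A + z) = (-10971 + 28300)*(26071 + 3141419/582615) = 17329*(15192497084/582615) = 263270781968636/582615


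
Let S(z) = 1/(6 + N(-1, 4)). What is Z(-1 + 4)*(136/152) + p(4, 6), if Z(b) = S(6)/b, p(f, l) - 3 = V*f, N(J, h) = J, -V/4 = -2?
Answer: 9992/285 ≈ 35.060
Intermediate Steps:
V = 8 (V = -4*(-2) = 8)
S(z) = ⅕ (S(z) = 1/(6 - 1) = 1/5 = ⅕)
p(f, l) = 3 + 8*f
Z(b) = 1/(5*b)
Z(-1 + 4)*(136/152) + p(4, 6) = (1/(5*(-1 + 4)))*(136/152) + (3 + 8*4) = ((⅕)/3)*(136*(1/152)) + (3 + 32) = ((⅕)*(⅓))*(17/19) + 35 = (1/15)*(17/19) + 35 = 17/285 + 35 = 9992/285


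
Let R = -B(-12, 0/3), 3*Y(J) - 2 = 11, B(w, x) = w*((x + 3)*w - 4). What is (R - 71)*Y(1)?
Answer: -7163/3 ≈ -2387.7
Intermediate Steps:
B(w, x) = w*(-4 + w*(3 + x)) (B(w, x) = w*((3 + x)*w - 4) = w*(w*(3 + x) - 4) = w*(-4 + w*(3 + x)))
Y(J) = 13/3 (Y(J) = 2/3 + (1/3)*11 = 2/3 + 11/3 = 13/3)
R = -480 (R = -(-12)*(-4 + 3*(-12) - 0/3) = -(-12)*(-4 - 36 - 0/3) = -(-12)*(-4 - 36 - 12*0) = -(-12)*(-4 - 36 + 0) = -(-12)*(-40) = -1*480 = -480)
(R - 71)*Y(1) = (-480 - 71)*(13/3) = -551*13/3 = -7163/3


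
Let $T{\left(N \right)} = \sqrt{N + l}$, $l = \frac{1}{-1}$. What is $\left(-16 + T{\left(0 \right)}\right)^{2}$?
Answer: $\left(16 - i\right)^{2} \approx 255.0 - 32.0 i$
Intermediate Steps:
$l = -1$
$T{\left(N \right)} = \sqrt{-1 + N}$ ($T{\left(N \right)} = \sqrt{N - 1} = \sqrt{-1 + N}$)
$\left(-16 + T{\left(0 \right)}\right)^{2} = \left(-16 + \sqrt{-1 + 0}\right)^{2} = \left(-16 + \sqrt{-1}\right)^{2} = \left(-16 + i\right)^{2}$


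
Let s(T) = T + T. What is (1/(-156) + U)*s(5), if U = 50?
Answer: 38995/78 ≈ 499.94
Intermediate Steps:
s(T) = 2*T
(1/(-156) + U)*s(5) = (1/(-156) + 50)*(2*5) = (-1/156 + 50)*10 = (7799/156)*10 = 38995/78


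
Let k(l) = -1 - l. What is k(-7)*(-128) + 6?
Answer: -762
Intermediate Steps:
k(-7)*(-128) + 6 = (-1 - 1*(-7))*(-128) + 6 = (-1 + 7)*(-128) + 6 = 6*(-128) + 6 = -768 + 6 = -762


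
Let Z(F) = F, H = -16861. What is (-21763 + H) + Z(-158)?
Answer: -38782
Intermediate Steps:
(-21763 + H) + Z(-158) = (-21763 - 16861) - 158 = -38624 - 158 = -38782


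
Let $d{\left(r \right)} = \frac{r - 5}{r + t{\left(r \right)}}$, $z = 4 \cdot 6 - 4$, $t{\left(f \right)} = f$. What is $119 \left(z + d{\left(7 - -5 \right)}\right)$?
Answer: $\frac{57953}{24} \approx 2414.7$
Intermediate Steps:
$z = 20$ ($z = 24 - 4 = 20$)
$d{\left(r \right)} = \frac{-5 + r}{2 r}$ ($d{\left(r \right)} = \frac{r - 5}{r + r} = \frac{-5 + r}{2 r}$)
$119 \left(z + d{\left(7 - -5 \right)}\right) = 119 \left(20 + \frac{-5 + \left(7 - -5\right)}{2 \left(7 - -5\right)}\right) = 119 \left(20 + \frac{-5 + \left(7 + 5\right)}{2 \left(7 + 5\right)}\right) = 119 \left(20 + \frac{-5 + 12}{2 \cdot 12}\right) = 119 \left(20 + \frac{1}{2} \cdot \frac{1}{12} \cdot 7\right) = 119 \left(20 + \frac{7}{24}\right) = 119 \cdot \frac{487}{24} = \frac{57953}{24}$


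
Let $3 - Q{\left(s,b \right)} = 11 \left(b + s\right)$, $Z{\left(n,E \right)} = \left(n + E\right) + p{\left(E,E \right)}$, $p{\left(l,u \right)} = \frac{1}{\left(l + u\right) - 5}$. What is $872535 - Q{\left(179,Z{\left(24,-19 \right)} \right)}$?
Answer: $\frac{37605897}{43} \approx 8.7456 \cdot 10^{5}$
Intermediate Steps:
$p{\left(l,u \right)} = \frac{1}{-5 + l + u}$
$Z{\left(n,E \right)} = E + n + \frac{1}{-5 + 2 E}$ ($Z{\left(n,E \right)} = \left(n + E\right) + \frac{1}{-5 + E + E} = \left(E + n\right) + \frac{1}{-5 + 2 E} = E + n + \frac{1}{-5 + 2 E}$)
$Q{\left(s,b \right)} = 3 - 11 b - 11 s$ ($Q{\left(s,b \right)} = 3 - 11 \left(b + s\right) = 3 - \left(11 b + 11 s\right) = 3 - 11 b - 11 s$)
$872535 - Q{\left(179,Z{\left(24,-19 \right)} \right)} = 872535 - \left(3 - 11 \frac{1 + \left(-5 + 2 \left(-19\right)\right) \left(-19 + 24\right)}{-5 + 2 \left(-19\right)} - 1969\right) = 872535 - \left(3 - 11 \frac{1 + \left(-5 - 38\right) 5}{-5 - 38} - 1969\right) = 872535 - \left(3 - 11 \frac{1 - 215}{-43} - 1969\right) = 872535 - \left(3 - 11 \left(- \frac{1 - 215}{43}\right) - 1969\right) = 872535 - \left(3 - 11 \left(\left(- \frac{1}{43}\right) \left(-214\right)\right) - 1969\right) = 872535 - \left(3 - \frac{2354}{43} - 1969\right) = 872535 - - \frac{86892}{43} = 872535 + \frac{86892}{43} = \frac{37605897}{43}$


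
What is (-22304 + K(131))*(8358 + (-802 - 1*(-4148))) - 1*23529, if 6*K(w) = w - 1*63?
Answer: -782810699/3 ≈ -2.6094e+8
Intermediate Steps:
K(w) = -21/2 + w/6 (K(w) = (w - 1*63)/6 = (w - 63)/6 = (-63 + w)/6 = -21/2 + w/6)
(-22304 + K(131))*(8358 + (-802 - 1*(-4148))) - 1*23529 = (-22304 + (-21/2 + (1/6)*131))*(8358 + (-802 - 1*(-4148))) - 1*23529 = (-22304 + (-21/2 + 131/6))*(8358 + (-802 + 4148)) - 23529 = (-22304 + 34/3)*(8358 + 3346) - 23529 = -66878/3*11704 - 23529 = -782740112/3 - 23529 = -782810699/3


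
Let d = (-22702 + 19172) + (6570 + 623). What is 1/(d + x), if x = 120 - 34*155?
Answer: -1/1487 ≈ -0.00067249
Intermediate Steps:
x = -5150 (x = 120 - 5270 = -5150)
d = 3663 (d = -3530 + 7193 = 3663)
1/(d + x) = 1/(3663 - 5150) = 1/(-1487) = -1/1487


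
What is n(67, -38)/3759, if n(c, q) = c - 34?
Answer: 11/1253 ≈ 0.0087789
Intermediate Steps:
n(c, q) = -34 + c
n(67, -38)/3759 = (-34 + 67)/3759 = 33*(1/3759) = 11/1253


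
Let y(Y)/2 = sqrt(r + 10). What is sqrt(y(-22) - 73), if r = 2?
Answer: sqrt(-73 + 4*sqrt(3)) ≈ 8.1284*I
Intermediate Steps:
y(Y) = 4*sqrt(3) (y(Y) = 2*sqrt(2 + 10) = 2*sqrt(12) = 2*(2*sqrt(3)) = 4*sqrt(3))
sqrt(y(-22) - 73) = sqrt(4*sqrt(3) - 73) = sqrt(-73 + 4*sqrt(3))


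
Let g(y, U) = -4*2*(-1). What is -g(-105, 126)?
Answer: -8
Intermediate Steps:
g(y, U) = 8 (g(y, U) = -8*(-1) = 8)
-g(-105, 126) = -1*8 = -8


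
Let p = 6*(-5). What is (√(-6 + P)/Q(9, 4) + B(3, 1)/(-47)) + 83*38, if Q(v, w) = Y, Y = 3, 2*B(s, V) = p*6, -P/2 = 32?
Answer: 148328/47 + I*√70/3 ≈ 3155.9 + 2.7889*I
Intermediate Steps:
p = -30
P = -64 (P = -2*32 = -64)
B(s, V) = -90 (B(s, V) = (-30*6)/2 = (½)*(-180) = -90)
Q(v, w) = 3
(√(-6 + P)/Q(9, 4) + B(3, 1)/(-47)) + 83*38 = (√(-6 - 64)/3 - 90/(-47)) + 83*38 = (√(-70)*(⅓) - 90*(-1/47)) + 3154 = ((I*√70)*(⅓) + 90/47) + 3154 = (I*√70/3 + 90/47) + 3154 = (90/47 + I*√70/3) + 3154 = 148328/47 + I*√70/3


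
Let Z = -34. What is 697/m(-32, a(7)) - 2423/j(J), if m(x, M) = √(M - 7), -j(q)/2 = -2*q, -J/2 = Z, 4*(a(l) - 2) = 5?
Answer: -2423/272 - 1394*I*√15/15 ≈ -8.9081 - 359.93*I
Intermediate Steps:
a(l) = 13/4 (a(l) = 2 + (¼)*5 = 2 + 5/4 = 13/4)
J = 68 (J = -2*(-34) = 68)
j(q) = 4*q (j(q) = -(-4)*q = 4*q)
m(x, M) = √(-7 + M)
697/m(-32, a(7)) - 2423/j(J) = 697/(√(-7 + 13/4)) - 2423/(4*68) = 697/(√(-15/4)) - 2423/272 = 697/((I*√15/2)) - 2423*1/272 = 697*(-2*I*√15/15) - 2423/272 = -1394*I*√15/15 - 2423/272 = -2423/272 - 1394*I*√15/15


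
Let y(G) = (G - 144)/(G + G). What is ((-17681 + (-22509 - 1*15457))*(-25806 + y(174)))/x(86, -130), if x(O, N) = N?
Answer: -83289257721/7540 ≈ -1.1046e+7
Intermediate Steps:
y(G) = (-144 + G)/(2*G) (y(G) = (-144 + G)/((2*G)) = (-144 + G)*(1/(2*G)) = (-144 + G)/(2*G))
((-17681 + (-22509 - 1*15457))*(-25806 + y(174)))/x(86, -130) = ((-17681 + (-22509 - 1*15457))*(-25806 + (½)*(-144 + 174)/174))/(-130) = ((-17681 + (-22509 - 15457))*(-25806 + (½)*(1/174)*30))*(-1/130) = ((-17681 - 37966)*(-25806 + 5/58))*(-1/130) = -55647*(-1496743/58)*(-1/130) = (83289257721/58)*(-1/130) = -83289257721/7540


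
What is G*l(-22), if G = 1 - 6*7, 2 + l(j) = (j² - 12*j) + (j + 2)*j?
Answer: -48626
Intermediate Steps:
l(j) = -2 + j² - 12*j + j*(2 + j) (l(j) = -2 + ((j² - 12*j) + (j + 2)*j) = -2 + ((j² - 12*j) + (2 + j)*j) = -2 + ((j² - 12*j) + j*(2 + j)) = -2 + (j² - 12*j + j*(2 + j)) = -2 + j² - 12*j + j*(2 + j))
G = -41 (G = 1 - 42 = -41)
G*l(-22) = -41*(-2 - 10*(-22) + 2*(-22)²) = -41*(-2 + 220 + 2*484) = -41*(-2 + 220 + 968) = -41*1186 = -48626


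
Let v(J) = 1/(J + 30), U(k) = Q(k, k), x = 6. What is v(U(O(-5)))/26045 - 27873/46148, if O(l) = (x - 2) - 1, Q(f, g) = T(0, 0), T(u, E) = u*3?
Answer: -10889261201/18028869900 ≈ -0.60399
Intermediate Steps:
T(u, E) = 3*u
Q(f, g) = 0 (Q(f, g) = 3*0 = 0)
O(l) = 3 (O(l) = (6 - 2) - 1 = 4 - 1 = 3)
U(k) = 0
v(J) = 1/(30 + J)
v(U(O(-5)))/26045 - 27873/46148 = 1/((30 + 0)*26045) - 27873/46148 = (1/26045)/30 - 27873*1/46148 = (1/30)*(1/26045) - 27873/46148 = 1/781350 - 27873/46148 = -10889261201/18028869900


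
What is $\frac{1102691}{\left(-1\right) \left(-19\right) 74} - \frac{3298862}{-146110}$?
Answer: $\frac{4361904789}{5406070} \approx 806.85$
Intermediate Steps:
$\frac{1102691}{\left(-1\right) \left(-19\right) 74} - \frac{3298862}{-146110} = \frac{1102691}{19 \cdot 74} - - \frac{1649431}{73055} = \frac{1102691}{1406} + \frac{1649431}{73055} = \frac{4361904789}{5406070}$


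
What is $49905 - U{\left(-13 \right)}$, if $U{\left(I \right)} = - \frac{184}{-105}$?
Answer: $\frac{5239841}{105} \approx 49903.0$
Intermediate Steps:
$U{\left(I \right)} = \frac{184}{105}$ ($U{\left(I \right)} = \left(-184\right) \left(- \frac{1}{105}\right) = \frac{184}{105}$)
$49905 - U{\left(-13 \right)} = 49905 - \frac{184}{105} = \frac{5239841}{105}$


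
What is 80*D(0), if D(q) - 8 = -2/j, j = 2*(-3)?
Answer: 2000/3 ≈ 666.67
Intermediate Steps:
j = -6
D(q) = 25/3 (D(q) = 8 - 2/(-6) = 8 - 2*(-1/6) = 8 + 1/3 = 25/3)
80*D(0) = 80*(25/3) = 2000/3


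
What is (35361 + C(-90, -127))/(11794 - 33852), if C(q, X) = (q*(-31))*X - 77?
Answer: 159523/11029 ≈ 14.464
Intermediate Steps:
C(q, X) = -77 - 31*X*q (C(q, X) = (-31*q)*X - 77 = -31*X*q - 77 = -77 - 31*X*q)
(35361 + C(-90, -127))/(11794 - 33852) = (35361 + (-77 - 31*(-127)*(-90)))/(11794 - 33852) = (35361 + (-77 - 354330))/(-22058) = (35361 - 354407)*(-1/22058) = -319046*(-1/22058) = 159523/11029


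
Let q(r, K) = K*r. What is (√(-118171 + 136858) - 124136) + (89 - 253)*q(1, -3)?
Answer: -123644 + √18687 ≈ -1.2351e+5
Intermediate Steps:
(√(-118171 + 136858) - 124136) + (89 - 253)*q(1, -3) = (√(-118171 + 136858) - 124136) + (89 - 253)*(-3*1) = (√18687 - 124136) - 164*(-3) = (-124136 + √18687) + 492 = -123644 + √18687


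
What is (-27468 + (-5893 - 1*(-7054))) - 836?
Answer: -27143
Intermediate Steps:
(-27468 + (-5893 - 1*(-7054))) - 836 = (-27468 + (-5893 + 7054)) - 836 = (-27468 + 1161) - 836 = -26307 - 836 = -27143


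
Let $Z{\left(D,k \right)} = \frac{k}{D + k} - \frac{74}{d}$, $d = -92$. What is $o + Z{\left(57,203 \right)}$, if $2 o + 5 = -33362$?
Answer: $- \frac{99757851}{5980} \approx -16682.0$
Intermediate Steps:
$o = - \frac{33367}{2}$ ($o = - \frac{5}{2} + \frac{1}{2} \left(-33362\right) = - \frac{5}{2} - 16681 = - \frac{33367}{2} \approx -16684.0$)
$Z{\left(D,k \right)} = \frac{37}{46} + \frac{k}{D + k}$ ($Z{\left(D,k \right)} = \frac{k}{D + k} - \frac{74}{-92} = \frac{k}{D + k} - - \frac{37}{46} = \frac{k}{D + k} + \frac{37}{46} = \frac{37}{46} + \frac{k}{D + k}$)
$o + Z{\left(57,203 \right)} = - \frac{33367}{2} + \frac{37 \cdot 57 + 83 \cdot 203}{46 \left(57 + 203\right)} = - \frac{33367}{2} + \frac{2109 + 16849}{46 \cdot 260} = - \frac{33367}{2} + \frac{1}{46} \cdot \frac{1}{260} \cdot 18958 = - \frac{33367}{2} + \frac{9479}{5980} = - \frac{99757851}{5980}$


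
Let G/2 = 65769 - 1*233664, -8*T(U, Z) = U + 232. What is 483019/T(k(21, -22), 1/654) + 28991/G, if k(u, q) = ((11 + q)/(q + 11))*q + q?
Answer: -6901856651/335790 ≈ -20554.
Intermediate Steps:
k(u, q) = 2*q (k(u, q) = ((11 + q)/(11 + q))*q + q = 1*q + q = q + q = 2*q)
T(U, Z) = -29 - U/8 (T(U, Z) = -(U + 232)/8 = -(232 + U)/8 = -29 - U/8)
G = -335790 (G = 2*(65769 - 1*233664) = 2*(65769 - 233664) = 2*(-167895) = -335790)
483019/T(k(21, -22), 1/654) + 28991/G = 483019/(-29 - (-22)/4) + 28991/(-335790) = 483019/(-29 - 1/8*(-44)) + 28991*(-1/335790) = 483019/(-29 + 11/2) - 28991/335790 = 483019/(-47/2) - 28991/335790 = 483019*(-2/47) - 28991/335790 = -20554 - 28991/335790 = -6901856651/335790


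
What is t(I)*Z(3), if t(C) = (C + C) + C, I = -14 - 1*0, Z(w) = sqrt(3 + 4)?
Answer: -42*sqrt(7) ≈ -111.12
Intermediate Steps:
Z(w) = sqrt(7)
I = -14 (I = -14 + 0 = -14)
t(C) = 3*C (t(C) = 2*C + C = 3*C)
t(I)*Z(3) = (3*(-14))*sqrt(7) = -42*sqrt(7)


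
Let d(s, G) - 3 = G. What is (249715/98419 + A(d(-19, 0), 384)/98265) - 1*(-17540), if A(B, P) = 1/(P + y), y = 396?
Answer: 132331981921230919/7543491567300 ≈ 17543.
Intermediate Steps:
d(s, G) = 3 + G
A(B, P) = 1/(396 + P) (A(B, P) = 1/(P + 396) = 1/(396 + P))
(249715/98419 + A(d(-19, 0), 384)/98265) - 1*(-17540) = (249715/98419 + 1/((396 + 384)*98265)) - 1*(-17540) = (249715*(1/98419) + (1/98265)/780) + 17540 = (249715/98419 + (1/780)*(1/98265)) + 17540 = (249715/98419 + 1/76646700) + 17540 = 19139830788919/7543491567300 + 17540 = 132331981921230919/7543491567300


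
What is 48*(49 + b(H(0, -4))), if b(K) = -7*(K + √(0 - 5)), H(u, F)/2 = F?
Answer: 5040 - 336*I*√5 ≈ 5040.0 - 751.32*I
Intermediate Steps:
H(u, F) = 2*F
b(K) = -7*K - 7*I*√5 (b(K) = -7*(K + √(-5)) = -7*(K + I*√5) = -7*K - 7*I*√5)
48*(49 + b(H(0, -4))) = 48*(49 + (-14*(-4) - 7*I*√5)) = 48*(49 + (-7*(-8) - 7*I*√5)) = 48*(49 + (56 - 7*I*√5)) = 48*(105 - 7*I*√5) = 5040 - 336*I*√5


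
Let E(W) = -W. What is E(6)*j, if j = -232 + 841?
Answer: -3654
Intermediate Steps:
j = 609
E(6)*j = -1*6*609 = -6*609 = -3654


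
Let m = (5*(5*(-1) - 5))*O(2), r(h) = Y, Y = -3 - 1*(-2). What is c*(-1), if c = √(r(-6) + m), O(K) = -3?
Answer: -√149 ≈ -12.207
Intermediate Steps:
Y = -1 (Y = -3 + 2 = -1)
r(h) = -1
m = 150 (m = (5*(5*(-1) - 5))*(-3) = (5*(-5 - 5))*(-3) = (5*(-10))*(-3) = -50*(-3) = 150)
c = √149 (c = √(-1 + 150) = √149 ≈ 12.207)
c*(-1) = √149*(-1) = -√149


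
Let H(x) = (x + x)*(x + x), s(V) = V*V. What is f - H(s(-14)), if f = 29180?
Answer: -124484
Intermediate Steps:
s(V) = V**2
H(x) = 4*x**2 (H(x) = (2*x)*(2*x) = 4*x**2)
f - H(s(-14)) = 29180 - 4*((-14)**2)**2 = 29180 - 4*196**2 = 29180 - 4*38416 = 29180 - 1*153664 = 29180 - 153664 = -124484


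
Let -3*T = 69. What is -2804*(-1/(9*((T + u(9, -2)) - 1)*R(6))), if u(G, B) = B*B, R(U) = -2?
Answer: 701/90 ≈ 7.7889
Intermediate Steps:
T = -23 (T = -1/3*69 = -23)
u(G, B) = B**2
-2804*(-1/(9*((T + u(9, -2)) - 1)*R(6))) = -2804*1/(18*((-23 + (-2)**2) - 1)) = -2804*1/(18*((-23 + 4) - 1)) = -2804*1/(18*(-19 - 1)) = -2804/((-20*18)) = -2804/(-360) = -2804*(-1/360) = 701/90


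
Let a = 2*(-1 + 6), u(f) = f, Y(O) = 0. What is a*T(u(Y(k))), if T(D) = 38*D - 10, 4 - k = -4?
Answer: -100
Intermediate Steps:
k = 8 (k = 4 - 1*(-4) = 4 + 4 = 8)
T(D) = -10 + 38*D
a = 10 (a = 2*5 = 10)
a*T(u(Y(k))) = 10*(-10 + 38*0) = 10*(-10 + 0) = 10*(-10) = -100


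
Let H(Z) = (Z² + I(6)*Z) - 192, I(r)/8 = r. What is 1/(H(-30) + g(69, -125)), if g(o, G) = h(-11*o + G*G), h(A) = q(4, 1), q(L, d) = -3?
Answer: -1/735 ≈ -0.0013605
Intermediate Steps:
I(r) = 8*r
h(A) = -3
g(o, G) = -3
H(Z) = -192 + Z² + 48*Z (H(Z) = (Z² + (8*6)*Z) - 192 = (Z² + 48*Z) - 192 = -192 + Z² + 48*Z)
1/(H(-30) + g(69, -125)) = 1/((-192 + (-30)² + 48*(-30)) - 3) = 1/((-192 + 900 - 1440) - 3) = 1/(-732 - 3) = 1/(-735) = -1/735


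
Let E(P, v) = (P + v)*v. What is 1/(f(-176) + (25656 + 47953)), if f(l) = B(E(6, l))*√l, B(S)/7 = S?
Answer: 73609/7725678278481 - 837760*I*√11/7725678278481 ≈ 9.5278e-9 - 3.5965e-7*I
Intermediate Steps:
E(P, v) = v*(P + v)
B(S) = 7*S
f(l) = 7*l^(3/2)*(6 + l) (f(l) = (7*(l*(6 + l)))*√l = (7*l*(6 + l))*√l = 7*l^(3/2)*(6 + l))
1/(f(-176) + (25656 + 47953)) = 1/(7*(-176)^(3/2)*(6 - 176) + (25656 + 47953)) = 1/(7*(-704*I*√11)*(-170) + 73609) = 1/(837760*I*√11 + 73609) = 1/(73609 + 837760*I*√11)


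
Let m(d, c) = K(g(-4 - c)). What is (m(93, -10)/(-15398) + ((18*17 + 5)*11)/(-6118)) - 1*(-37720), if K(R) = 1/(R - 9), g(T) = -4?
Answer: 11548415339476/306166133 ≈ 37719.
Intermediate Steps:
K(R) = 1/(-9 + R)
m(d, c) = -1/13 (m(d, c) = 1/(-9 - 4) = 1/(-13) = -1/13)
(m(93, -10)/(-15398) + ((18*17 + 5)*11)/(-6118)) - 1*(-37720) = (-1/13/(-15398) + ((18*17 + 5)*11)/(-6118)) - 1*(-37720) = (-1/13*(-1/15398) + ((306 + 5)*11)*(-1/6118)) + 37720 = (1/200174 + (311*11)*(-1/6118)) + 37720 = (1/200174 + 3421*(-1/6118)) + 37720 = (1/200174 - 3421/6118) + 37720 = -171197284/306166133 + 37720 = 11548415339476/306166133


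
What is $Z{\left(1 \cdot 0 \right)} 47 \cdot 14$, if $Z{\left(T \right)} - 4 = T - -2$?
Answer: $3948$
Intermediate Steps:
$Z{\left(T \right)} = 6 + T$ ($Z{\left(T \right)} = 4 + \left(T - -2\right) = 4 + \left(T + 2\right) = 4 + \left(2 + T\right) = 6 + T$)
$Z{\left(1 \cdot 0 \right)} 47 \cdot 14 = \left(6 + 1 \cdot 0\right) 47 \cdot 14 = \left(6 + 0\right) 47 \cdot 14 = 6 \cdot 47 \cdot 14 = 282 \cdot 14 = 3948$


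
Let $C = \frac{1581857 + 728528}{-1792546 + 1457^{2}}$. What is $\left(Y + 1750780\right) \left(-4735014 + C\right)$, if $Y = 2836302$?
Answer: $- \frac{7174136702432605274}{330303} \approx -2.172 \cdot 10^{13}$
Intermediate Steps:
$C = \frac{2310385}{330303}$ ($C = \frac{2310385}{-1792546 + 2122849} = \frac{2310385}{330303} \approx 6.9947$)
$\left(Y + 1750780\right) \left(-4735014 + C\right) = \left(2836302 + 1750780\right) \left(-4735014 + \frac{2310385}{330303}\right) = 4587082 \left(- \frac{1563987018857}{330303}\right) = - \frac{7174136702432605274}{330303}$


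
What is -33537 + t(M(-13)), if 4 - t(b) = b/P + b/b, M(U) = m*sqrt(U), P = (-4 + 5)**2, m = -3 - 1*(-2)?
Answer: -33534 + I*sqrt(13) ≈ -33534.0 + 3.6056*I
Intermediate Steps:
m = -1 (m = -3 + 2 = -1)
P = 1 (P = 1**2 = 1)
M(U) = -sqrt(U)
t(b) = 3 - b (t(b) = 4 - (b/1 + b/b) = 4 - (b*1 + 1) = 4 - (b + 1) = 4 - (1 + b) = 4 + (-1 - b) = 3 - b)
-33537 + t(M(-13)) = -33537 + (3 - (-1)*sqrt(-13)) = -33537 + (3 - (-1)*I*sqrt(13)) = -33537 + (3 + I*sqrt(13)) = -33534 + I*sqrt(13)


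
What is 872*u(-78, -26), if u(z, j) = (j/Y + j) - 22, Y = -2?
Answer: -30520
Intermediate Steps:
u(z, j) = -22 + j/2 (u(z, j) = (j/(-2) + j) - 22 = (j*(-1/2) + j) - 22 = (-j/2 + j) - 22 = j/2 - 22 = -22 + j/2)
872*u(-78, -26) = 872*(-22 + (1/2)*(-26)) = 872*(-22 - 13) = 872*(-35) = -30520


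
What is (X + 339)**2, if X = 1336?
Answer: 2805625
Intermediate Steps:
(X + 339)**2 = (1336 + 339)**2 = 1675**2 = 2805625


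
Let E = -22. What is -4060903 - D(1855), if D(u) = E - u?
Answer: -4059026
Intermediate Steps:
D(u) = -22 - u
-4060903 - D(1855) = -4060903 - (-22 - 1*1855) = -4060903 - (-22 - 1855) = -4060903 - 1*(-1877) = -4060903 + 1877 = -4059026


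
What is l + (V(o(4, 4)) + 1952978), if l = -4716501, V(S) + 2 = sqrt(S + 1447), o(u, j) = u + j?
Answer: -2763525 + sqrt(1455) ≈ -2.7635e+6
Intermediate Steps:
o(u, j) = j + u
V(S) = -2 + sqrt(1447 + S) (V(S) = -2 + sqrt(S + 1447) = -2 + sqrt(1447 + S))
l + (V(o(4, 4)) + 1952978) = -4716501 + ((-2 + sqrt(1447 + (4 + 4))) + 1952978) = -4716501 + ((-2 + sqrt(1447 + 8)) + 1952978) = -4716501 + ((-2 + sqrt(1455)) + 1952978) = -4716501 + (1952976 + sqrt(1455)) = -2763525 + sqrt(1455)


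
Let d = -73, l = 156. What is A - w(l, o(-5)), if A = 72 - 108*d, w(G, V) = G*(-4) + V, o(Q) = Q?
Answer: 8585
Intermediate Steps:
w(G, V) = V - 4*G (w(G, V) = -4*G + V = V - 4*G)
A = 7956 (A = 72 - 108*(-73) = 72 + 7884 = 7956)
A - w(l, o(-5)) = 7956 - (-5 - 4*156) = 7956 - (-5 - 624) = 7956 - 1*(-629) = 7956 + 629 = 8585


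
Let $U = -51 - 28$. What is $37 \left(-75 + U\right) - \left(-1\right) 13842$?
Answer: $8144$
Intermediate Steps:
$U = -79$ ($U = -51 - 28 = -79$)
$37 \left(-75 + U\right) - \left(-1\right) 13842 = 37 \left(-75 - 79\right) - \left(-1\right) 13842 = 37 \left(-154\right) - -13842 = -5698 + 13842 = 8144$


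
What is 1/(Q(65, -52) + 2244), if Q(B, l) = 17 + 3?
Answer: 1/2264 ≈ 0.00044170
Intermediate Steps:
Q(B, l) = 20
1/(Q(65, -52) + 2244) = 1/(20 + 2244) = 1/2264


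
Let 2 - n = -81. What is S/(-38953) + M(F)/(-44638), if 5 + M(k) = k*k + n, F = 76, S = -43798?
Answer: 863512131/869392007 ≈ 0.99324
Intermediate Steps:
n = 83 (n = 2 - 1*(-81) = 2 + 81 = 83)
M(k) = 78 + k² (M(k) = -5 + (k*k + 83) = -5 + (k² + 83) = -5 + (83 + k²) = 78 + k²)
S/(-38953) + M(F)/(-44638) = -43798/(-38953) + (78 + 76²)/(-44638) = -43798*(-1/38953) + (78 + 5776)*(-1/44638) = 43798/38953 + 5854*(-1/44638) = 43798/38953 - 2927/22319 = 863512131/869392007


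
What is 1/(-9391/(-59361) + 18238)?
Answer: 59361/1082635309 ≈ 5.4830e-5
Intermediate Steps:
1/(-9391/(-59361) + 18238) = 1/(-9391*(-1/59361) + 18238) = 1/(9391/59361 + 18238) = 1/(1082635309/59361) = 59361/1082635309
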